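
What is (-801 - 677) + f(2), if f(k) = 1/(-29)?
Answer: -42863/29 ≈ -1478.0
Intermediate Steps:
f(k) = -1/29
(-801 - 677) + f(2) = (-801 - 677) - 1/29 = -1478 - 1/29 = -42863/29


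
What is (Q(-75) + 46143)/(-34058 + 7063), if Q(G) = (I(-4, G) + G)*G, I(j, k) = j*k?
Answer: -29268/26995 ≈ -1.0842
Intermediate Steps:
Q(G) = -3*G**2 (Q(G) = (-4*G + G)*G = (-3*G)*G = -3*G**2)
(Q(-75) + 46143)/(-34058 + 7063) = (-3*(-75)**2 + 46143)/(-34058 + 7063) = (-3*5625 + 46143)/(-26995) = (-16875 + 46143)*(-1/26995) = 29268*(-1/26995) = -29268/26995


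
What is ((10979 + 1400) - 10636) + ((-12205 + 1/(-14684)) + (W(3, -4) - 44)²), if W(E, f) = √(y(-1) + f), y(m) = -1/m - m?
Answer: -125225153/14684 - 88*I*√2 ≈ -8528.0 - 124.45*I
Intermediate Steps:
y(m) = -m - 1/m
W(E, f) = √(2 + f) (W(E, f) = √((-1*(-1) - 1/(-1)) + f) = √((1 - 1*(-1)) + f) = √((1 + 1) + f) = √(2 + f))
((10979 + 1400) - 10636) + ((-12205 + 1/(-14684)) + (W(3, -4) - 44)²) = ((10979 + 1400) - 10636) + ((-12205 + 1/(-14684)) + (√(2 - 4) - 44)²) = (12379 - 10636) + ((-12205 - 1/14684) + (√(-2) - 44)²) = 1743 + (-179218221/14684 + (I*√2 - 44)²) = 1743 + (-179218221/14684 + (-44 + I*√2)²) = -153624009/14684 + (-44 + I*√2)²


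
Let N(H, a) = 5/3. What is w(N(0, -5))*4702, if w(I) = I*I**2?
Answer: 587750/27 ≈ 21769.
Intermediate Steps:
N(H, a) = 5/3 (N(H, a) = 5*(1/3) = 5/3)
w(I) = I**3
w(N(0, -5))*4702 = (5/3)**3*4702 = (125/27)*4702 = 587750/27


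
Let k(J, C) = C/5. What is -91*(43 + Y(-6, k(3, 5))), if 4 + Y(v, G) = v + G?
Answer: -3094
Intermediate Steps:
k(J, C) = C/5 (k(J, C) = C*(1/5) = C/5)
Y(v, G) = -4 + G + v (Y(v, G) = -4 + (v + G) = -4 + (G + v) = -4 + G + v)
-91*(43 + Y(-6, k(3, 5))) = -91*(43 + (-4 + (1/5)*5 - 6)) = -91*(43 + (-4 + 1 - 6)) = -91*(43 - 9) = -91*34 = -3094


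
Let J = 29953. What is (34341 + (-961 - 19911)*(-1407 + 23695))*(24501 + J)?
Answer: -25329865930930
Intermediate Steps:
(34341 + (-961 - 19911)*(-1407 + 23695))*(24501 + J) = (34341 + (-961 - 19911)*(-1407 + 23695))*(24501 + 29953) = (34341 - 20872*22288)*54454 = (34341 - 465195136)*54454 = -465160795*54454 = -25329865930930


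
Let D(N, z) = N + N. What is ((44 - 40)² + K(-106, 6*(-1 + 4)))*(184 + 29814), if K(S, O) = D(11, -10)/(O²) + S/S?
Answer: 41472235/81 ≈ 5.1200e+5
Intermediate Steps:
D(N, z) = 2*N
K(S, O) = 1 + 22/O² (K(S, O) = (2*11)/(O²) + S/S = 22/O² + 1 = 1 + 22/O²)
((44 - 40)² + K(-106, 6*(-1 + 4)))*(184 + 29814) = ((44 - 40)² + (1 + 22/(6*(-1 + 4))²))*(184 + 29814) = (4² + (1 + 22/(6*3)²))*29998 = (16 + (1 + 22/18²))*29998 = (16 + (1 + 22*(1/324)))*29998 = (16 + (1 + 11/162))*29998 = (16 + 173/162)*29998 = (2765/162)*29998 = 41472235/81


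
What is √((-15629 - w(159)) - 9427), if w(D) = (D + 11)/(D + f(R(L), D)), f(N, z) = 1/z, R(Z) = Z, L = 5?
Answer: I*√4003991381451/12641 ≈ 158.29*I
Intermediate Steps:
w(D) = (11 + D)/(D + 1/D) (w(D) = (D + 11)/(D + 1/D) = (11 + D)/(D + 1/D))
√((-15629 - w(159)) - 9427) = √((-15629 - 159*(11 + 159)/(1 + 159²)) - 9427) = √((-15629 - 159*170/(1 + 25281)) - 9427) = √((-15629 - 159*170/25282) - 9427) = √((-15629 - 1*13515/12641) - 9427) = √((-15629 - 13515/12641) - 9427) = √(-197579704/12641 - 9427) = √(-316746411/12641) = I*√4003991381451/12641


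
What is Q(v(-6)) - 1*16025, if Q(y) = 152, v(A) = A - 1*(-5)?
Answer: -15873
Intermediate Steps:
v(A) = 5 + A (v(A) = A + 5 = 5 + A)
Q(v(-6)) - 1*16025 = 152 - 1*16025 = 152 - 16025 = -15873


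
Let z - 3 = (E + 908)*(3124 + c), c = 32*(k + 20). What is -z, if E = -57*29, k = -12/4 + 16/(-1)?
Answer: 2351217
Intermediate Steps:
k = -19 (k = -12*¼ + 16*(-1) = -3 - 16 = -19)
E = -1653
c = 32 (c = 32*(-19 + 20) = 32*1 = 32)
z = -2351217 (z = 3 + (-1653 + 908)*(3124 + 32) = 3 - 745*3156 = 3 - 2351220 = -2351217)
-z = -1*(-2351217) = 2351217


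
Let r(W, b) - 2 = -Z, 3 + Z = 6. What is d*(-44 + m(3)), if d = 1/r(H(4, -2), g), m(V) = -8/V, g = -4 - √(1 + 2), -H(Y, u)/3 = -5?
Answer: 140/3 ≈ 46.667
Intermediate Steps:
Z = 3 (Z = -3 + 6 = 3)
H(Y, u) = 15 (H(Y, u) = -3*(-5) = 15)
g = -4 - √3 ≈ -5.7320
r(W, b) = -1 (r(W, b) = 2 - 1*3 = 2 - 3 = -1)
d = -1 (d = 1/(-1) = -1)
d*(-44 + m(3)) = -(-44 - 8/3) = -1*(-140/3) = 140/3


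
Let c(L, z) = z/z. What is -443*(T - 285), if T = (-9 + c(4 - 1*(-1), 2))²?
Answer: 97903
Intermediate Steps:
c(L, z) = 1
T = 64 (T = (-9 + 1)² = (-8)² = 64)
-443*(T - 285) = -443*(64 - 285) = -443*(-221) = 97903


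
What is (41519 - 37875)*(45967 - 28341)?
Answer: 64229144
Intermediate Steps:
(41519 - 37875)*(45967 - 28341) = 3644*17626 = 64229144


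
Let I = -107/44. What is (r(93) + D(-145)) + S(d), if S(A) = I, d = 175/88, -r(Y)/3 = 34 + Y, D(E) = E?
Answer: -23251/44 ≈ -528.43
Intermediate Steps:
r(Y) = -102 - 3*Y (r(Y) = -3*(34 + Y) = -102 - 3*Y)
d = 175/88 (d = 175*(1/88) = 175/88 ≈ 1.9886)
I = -107/44 (I = -107*1/44 = -107/44 ≈ -2.4318)
S(A) = -107/44
(r(93) + D(-145)) + S(d) = ((-102 - 3*93) - 145) - 107/44 = ((-102 - 279) - 145) - 107/44 = (-381 - 145) - 107/44 = -526 - 107/44 = -23251/44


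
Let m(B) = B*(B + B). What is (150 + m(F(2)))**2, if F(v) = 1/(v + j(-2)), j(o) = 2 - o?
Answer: 7295401/324 ≈ 22517.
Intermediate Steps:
F(v) = 1/(4 + v) (F(v) = 1/(v + (2 - 1*(-2))) = 1/(v + (2 + 2)) = 1/(v + 4) = 1/(4 + v))
m(B) = 2*B**2 (m(B) = B*(2*B) = 2*B**2)
(150 + m(F(2)))**2 = (150 + 2*(1/(4 + 2))**2)**2 = (150 + 2*(1/6)**2)**2 = (150 + 2*(1/36))**2 = (150 + 1/18)**2 = (2701/18)**2 = 7295401/324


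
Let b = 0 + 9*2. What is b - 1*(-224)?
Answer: 242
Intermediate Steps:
b = 18 (b = 0 + 18 = 18)
b - 1*(-224) = 18 - 1*(-224) = 18 + 224 = 242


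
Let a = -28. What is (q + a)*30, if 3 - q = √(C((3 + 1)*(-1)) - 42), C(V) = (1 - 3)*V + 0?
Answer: -750 - 30*I*√34 ≈ -750.0 - 174.93*I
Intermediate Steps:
C(V) = -2*V (C(V) = -2*V + 0 = -2*V)
q = 3 - I*√34 (q = 3 - √(-2*(3 + 1)*(-1) - 42) = 3 - √(-8*(-1) - 42) = 3 - √(-2*(-4) - 42) = 3 - √(8 - 42) = 3 - √(-34) = 3 - I*√34 ≈ 3.0 - 5.831*I)
(q + a)*30 = ((3 - I*√34) - 28)*30 = (-25 - I*√34)*30 = -750 - 30*I*√34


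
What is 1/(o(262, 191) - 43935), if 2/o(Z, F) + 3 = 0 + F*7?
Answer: -667/29304644 ≈ -2.2761e-5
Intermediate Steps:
o(Z, F) = 2/(-3 + 7*F) (o(Z, F) = 2/(-3 + (0 + F*7)) = 2/(-3 + (0 + 7*F)) = 2/(-3 + 7*F))
1/(o(262, 191) - 43935) = 1/(2/(-3 + 7*191) - 43935) = 1/(2/(-3 + 1337) - 43935) = 1/(2/1334 - 43935) = 1/(2*(1/1334) - 43935) = 1/(1/667 - 43935) = 1/(-29304644/667) = -667/29304644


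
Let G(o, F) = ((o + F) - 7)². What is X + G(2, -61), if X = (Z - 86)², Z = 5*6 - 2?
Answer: 7720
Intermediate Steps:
G(o, F) = (-7 + F + o)² (G(o, F) = ((F + o) - 7)² = (-7 + F + o)²)
Z = 28 (Z = 30 - 2 = 28)
X = 3364 (X = (28 - 86)² = (-58)² = 3364)
X + G(2, -61) = 3364 + (-7 - 61 + 2)² = 3364 + (-66)² = 3364 + 4356 = 7720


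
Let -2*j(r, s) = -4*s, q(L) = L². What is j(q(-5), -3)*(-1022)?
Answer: 6132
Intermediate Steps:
j(r, s) = 2*s (j(r, s) = -(-2)*s = 2*s)
j(q(-5), -3)*(-1022) = (2*(-3))*(-1022) = -6*(-1022) = 6132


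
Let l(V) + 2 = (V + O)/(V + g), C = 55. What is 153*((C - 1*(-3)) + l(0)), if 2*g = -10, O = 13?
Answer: 40851/5 ≈ 8170.2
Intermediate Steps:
g = -5 (g = (½)*(-10) = -5)
l(V) = -2 + (13 + V)/(-5 + V) (l(V) = -2 + (V + 13)/(V - 5) = -2 + (13 + V)/(-5 + V))
153*((C - 1*(-3)) + l(0)) = 153*((55 - 1*(-3)) + (23 - 1*0)/(-5 + 0)) = 153*((55 + 3) + (23 + 0)/(-5)) = 153*(58 - ⅕*23) = 153*(58 - 23/5) = 153*(267/5) = 40851/5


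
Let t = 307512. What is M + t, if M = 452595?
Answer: 760107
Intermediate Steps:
M + t = 452595 + 307512 = 760107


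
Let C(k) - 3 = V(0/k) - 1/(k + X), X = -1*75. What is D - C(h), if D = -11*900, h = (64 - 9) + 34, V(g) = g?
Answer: -138641/14 ≈ -9902.9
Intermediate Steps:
X = -75
h = 89 (h = 55 + 34 = 89)
C(k) = 3 - 1/(-75 + k) (C(k) = 3 + (0/k - 1/(k - 75)) = 3 + (0 - 1/(-75 + k)) = 3 - 1/(-75 + k))
D = -9900
D - C(h) = -9900 - (-226 + 3*89)/(-75 + 89) = -9900 - (-226 + 267)/14 = -9900 - 41/14 = -138641/14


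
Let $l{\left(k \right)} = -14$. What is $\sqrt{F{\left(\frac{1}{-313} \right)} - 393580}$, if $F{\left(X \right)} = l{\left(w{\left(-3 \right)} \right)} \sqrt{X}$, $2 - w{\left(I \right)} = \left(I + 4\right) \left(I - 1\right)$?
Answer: $\frac{\sqrt{-38558639020 - 4382 i \sqrt{313}}}{313} \approx 0.00063068 - 627.36 i$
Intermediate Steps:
$w{\left(I \right)} = 2 - \left(-1 + I\right) \left(4 + I\right)$ ($w{\left(I \right)} = 2 - \left(I + 4\right) \left(I - 1\right) = 2 - \left(4 + I\right) \left(-1 + I\right) = 2 - \left(-1 + I\right) \left(4 + I\right)$)
$F{\left(X \right)} = - 14 \sqrt{X}$
$\sqrt{F{\left(\frac{1}{-313} \right)} - 393580} = \sqrt{- 14 \sqrt{\frac{1}{-313}} - 393580} = \sqrt{- 14 \sqrt{- \frac{1}{313}} - 393580} = \sqrt{- 14 \frac{i \sqrt{313}}{313} - 393580} = \sqrt{- \frac{14 i \sqrt{313}}{313} - 393580} = \sqrt{-393580 - \frac{14 i \sqrt{313}}{313}}$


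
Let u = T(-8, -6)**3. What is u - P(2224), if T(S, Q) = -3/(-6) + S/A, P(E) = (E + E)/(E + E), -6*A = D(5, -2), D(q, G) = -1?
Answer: -857383/8 ≈ -1.0717e+5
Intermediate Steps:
A = 1/6 (A = -1/6*(-1) = 1/6 ≈ 0.16667)
P(E) = 1 (P(E) = (2*E)/((2*E)) = (2*E)*(1/(2*E)) = 1)
T(S, Q) = 1/2 + 6*S (T(S, Q) = -3/(-6) + S/(1/6) = -3*(-1/6) + S*6 = 1/2 + 6*S)
u = -857375/8 (u = (1/2 + 6*(-8))**3 = (1/2 - 48)**3 = (-95/2)**3 = -857375/8 ≈ -1.0717e+5)
u - P(2224) = -857375/8 - 1*1 = -857375/8 - 1 = -857383/8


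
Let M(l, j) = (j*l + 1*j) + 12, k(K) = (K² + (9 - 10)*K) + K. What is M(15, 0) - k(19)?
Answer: -349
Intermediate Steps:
k(K) = K² (k(K) = (K² - K) + K = K²)
M(l, j) = 12 + j + j*l (M(l, j) = (j*l + j) + 12 = (j + j*l) + 12 = 12 + j + j*l)
M(15, 0) - k(19) = (12 + 0 + 0*15) - 1*19² = (12 + 0 + 0) - 1*361 = 12 - 361 = -349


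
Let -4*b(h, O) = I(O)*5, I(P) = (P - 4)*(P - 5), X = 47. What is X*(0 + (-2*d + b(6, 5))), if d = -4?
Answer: 376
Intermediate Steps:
I(P) = (-5 + P)*(-4 + P) (I(P) = (-4 + P)*(-5 + P) = (-5 + P)*(-4 + P))
b(h, O) = -25 - 5*O²/4 + 45*O/4 (b(h, O) = -(20 + O² - 9*O)*5/4 = -(100 - 45*O + 5*O²)/4 = -25 - 5*O²/4 + 45*O/4)
X*(0 + (-2*d + b(6, 5))) = 47*(0 + (-2*(-4) + (-25 - 5/4*5² + (45/4)*5))) = 47*(0 + (8 + (-25 - 5/4*25 + 225/4))) = 47*(0 + (8 + (-25 - 125/4 + 225/4))) = 47*(0 + (8 + 0)) = 47*(0 + 8) = 47*8 = 376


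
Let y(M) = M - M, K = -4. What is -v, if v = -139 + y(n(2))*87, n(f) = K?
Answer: 139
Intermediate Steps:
n(f) = -4
y(M) = 0
v = -139 (v = -139 + 0*87 = -139 + 0 = -139)
-v = -1*(-139) = 139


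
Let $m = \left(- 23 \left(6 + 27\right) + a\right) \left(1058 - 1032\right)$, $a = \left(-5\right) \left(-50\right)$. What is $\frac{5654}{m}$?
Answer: $- \frac{2827}{6617} \approx -0.42723$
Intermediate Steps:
$a = 250$
$m = -13234$ ($m = \left(- 23 \left(6 + 27\right) + 250\right) \left(1058 - 1032\right) = \left(\left(-23\right) 33 + 250\right) 26 = \left(-759 + 250\right) 26 = \left(-509\right) 26 = -13234$)
$\frac{5654}{m} = \frac{5654}{-13234} = 5654 \left(- \frac{1}{13234}\right) = - \frac{2827}{6617}$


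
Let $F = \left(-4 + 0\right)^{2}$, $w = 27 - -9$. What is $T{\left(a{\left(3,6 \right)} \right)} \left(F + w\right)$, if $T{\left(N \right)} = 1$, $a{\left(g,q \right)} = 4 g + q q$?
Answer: $52$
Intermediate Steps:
$a{\left(g,q \right)} = q^{2} + 4 g$ ($a{\left(g,q \right)} = 4 g + q^{2} = q^{2} + 4 g$)
$w = 36$ ($w = 27 + 9 = 36$)
$F = 16$ ($F = \left(-4\right)^{2} = 16$)
$T{\left(a{\left(3,6 \right)} \right)} \left(F + w\right) = 1 \left(16 + 36\right) = 1 \cdot 52 = 52$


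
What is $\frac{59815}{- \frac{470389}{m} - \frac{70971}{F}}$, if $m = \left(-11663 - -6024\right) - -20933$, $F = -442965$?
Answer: $- \frac{135076360619550}{69093477637} \approx -1955.0$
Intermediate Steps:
$m = 15294$ ($m = \left(-11663 + 6024\right) + 20933 = -5639 + 20933 = 15294$)
$\frac{59815}{- \frac{470389}{m} - \frac{70971}{F}} = \frac{59815}{- \frac{470389}{15294} - \frac{70971}{-442965}} = \frac{59815}{\left(-470389\right) \frac{1}{15294} - - \frac{23657}{147655}} = \frac{59815}{- \frac{470389}{15294} + \frac{23657}{147655}} = \frac{59815}{- \frac{69093477637}{2258235570}} = 59815 \left(- \frac{2258235570}{69093477637}\right) = - \frac{135076360619550}{69093477637}$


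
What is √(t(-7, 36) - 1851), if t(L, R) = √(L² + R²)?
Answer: √(-1851 + √1345) ≈ 42.595*I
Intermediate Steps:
√(t(-7, 36) - 1851) = √(√((-7)² + 36²) - 1851) = √(√(49 + 1296) - 1851) = √(√1345 - 1851) = √(-1851 + √1345)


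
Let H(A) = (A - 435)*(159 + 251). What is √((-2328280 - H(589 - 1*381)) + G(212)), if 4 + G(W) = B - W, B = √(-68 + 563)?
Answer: √(-2235426 + 3*√55) ≈ 1495.1*I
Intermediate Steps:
B = 3*√55 (B = √495 = 3*√55 ≈ 22.249)
H(A) = -178350 + 410*A (H(A) = (-435 + A)*410 = -178350 + 410*A)
G(W) = -4 - W + 3*√55 (G(W) = -4 + (3*√55 - W) = -4 + (-W + 3*√55) = -4 - W + 3*√55)
√((-2328280 - H(589 - 1*381)) + G(212)) = √((-2328280 - (-178350 + 410*(589 - 1*381))) + (-4 - 1*212 + 3*√55)) = √((-2328280 - (-178350 + 410*(589 - 381))) + (-4 - 212 + 3*√55)) = √((-2328280 - (-178350 + 410*208)) + (-216 + 3*√55)) = √((-2328280 - (-178350 + 85280)) + (-216 + 3*√55)) = √((-2328280 - 1*(-93070)) + (-216 + 3*√55)) = √((-2328280 + 93070) + (-216 + 3*√55)) = √(-2235210 + (-216 + 3*√55)) = √(-2235426 + 3*√55)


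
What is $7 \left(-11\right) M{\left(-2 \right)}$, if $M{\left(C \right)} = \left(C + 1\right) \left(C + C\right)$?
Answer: $-308$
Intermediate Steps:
$M{\left(C \right)} = 2 C \left(1 + C\right)$ ($M{\left(C \right)} = \left(1 + C\right) 2 C = 2 C \left(1 + C\right)$)
$7 \left(-11\right) M{\left(-2 \right)} = 7 \left(-11\right) 2 \left(-2\right) \left(1 - 2\right) = - 77 \cdot 2 \left(-2\right) \left(-1\right) = \left(-77\right) 4 = -308$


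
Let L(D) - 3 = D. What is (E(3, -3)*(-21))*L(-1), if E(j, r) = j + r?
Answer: 0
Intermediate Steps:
L(D) = 3 + D
(E(3, -3)*(-21))*L(-1) = ((3 - 3)*(-21))*(3 - 1) = (0*(-21))*2 = 0*2 = 0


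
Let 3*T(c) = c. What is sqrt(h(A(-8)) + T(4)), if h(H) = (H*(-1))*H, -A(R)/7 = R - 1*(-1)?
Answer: I*sqrt(21597)/3 ≈ 48.986*I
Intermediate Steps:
A(R) = -7 - 7*R (A(R) = -7*(R - 1*(-1)) = -7*(R + 1) = -7*(1 + R) = -7 - 7*R)
h(H) = -H**2 (h(H) = (-H)*H = -H**2)
T(c) = c/3
sqrt(h(A(-8)) + T(4)) = sqrt(-(-7 - 7*(-8))**2 + (1/3)*4) = sqrt(-(-7 + 56)**2 + 4/3) = sqrt(-1*49**2 + 4/3) = sqrt(-1*2401 + 4/3) = sqrt(-2401 + 4/3) = sqrt(-7199/3) = I*sqrt(21597)/3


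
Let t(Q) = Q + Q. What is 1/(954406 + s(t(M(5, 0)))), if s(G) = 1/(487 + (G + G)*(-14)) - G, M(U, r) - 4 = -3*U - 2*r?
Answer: 1103/1052734085 ≈ 1.0477e-6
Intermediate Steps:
M(U, r) = 4 - 3*U - 2*r (M(U, r) = 4 + (-3*U - 2*r) = 4 - 3*U - 2*r)
t(Q) = 2*Q
s(G) = 1/(487 - 28*G) - G (s(G) = 1/(487 + (2*G)*(-14)) - G = 1/(487 - 28*G) - G)
1/(954406 + s(t(M(5, 0)))) = 1/(954406 + (-1 - 28*4*(4 - 3*5 - 2*0)² + 487*(2*(4 - 3*5 - 2*0)))/(-487 + 28*(2*(4 - 3*5 - 2*0)))) = 1/(954406 + (-1 - 28*4*(4 - 15 + 0)² + 487*(2*(4 - 15 + 0)))/(-487 + 28*(2*(4 - 15 + 0)))) = 1/(954406 + (-1 - 28*(2*(-11))² + 487*(2*(-11)))/(-487 + 28*(2*(-11)))) = 1/(954406 + (-1 - 28*(-22)² + 487*(-22))/(-487 + 28*(-22))) = 1/(954406 + (-1 - 28*484 - 10714)/(-487 - 616)) = 1/(954406 + (-1 - 13552 - 10714)/(-1103)) = 1/(954406 - 1/1103*(-24267)) = 1/(954406 + 24267/1103) = 1/(1052734085/1103) = 1103/1052734085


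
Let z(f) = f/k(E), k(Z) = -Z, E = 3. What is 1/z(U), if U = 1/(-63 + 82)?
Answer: -57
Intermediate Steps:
U = 1/19 ≈ 0.052632
z(f) = -f/3 (z(f) = f/((-1*3)) = f/(-3) = f*(-1/3) = -f/3)
1/z(U) = 1/(-1/3*1/19) = 1/(-1/57) = -57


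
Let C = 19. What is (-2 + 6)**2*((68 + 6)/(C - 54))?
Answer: -1184/35 ≈ -33.829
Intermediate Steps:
(-2 + 6)**2*((68 + 6)/(C - 54)) = (-2 + 6)**2*((68 + 6)/(19 - 54)) = 4**2*(74/(-35)) = 16*(74*(-1/35)) = 16*(-74/35) = -1184/35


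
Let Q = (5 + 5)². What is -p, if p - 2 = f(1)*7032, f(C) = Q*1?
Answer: -703202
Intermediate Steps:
Q = 100 (Q = 10² = 100)
f(C) = 100 (f(C) = 100*1 = 100)
p = 703202 (p = 2 + 100*7032 = 2 + 703200 = 703202)
-p = -1*703202 = -703202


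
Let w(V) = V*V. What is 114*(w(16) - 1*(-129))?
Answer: 43890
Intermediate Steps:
w(V) = V**2
114*(w(16) - 1*(-129)) = 114*(16**2 - 1*(-129)) = 114*(256 + 129) = 114*385 = 43890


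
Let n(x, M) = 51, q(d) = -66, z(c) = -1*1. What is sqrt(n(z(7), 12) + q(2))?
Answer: I*sqrt(15) ≈ 3.873*I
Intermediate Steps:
z(c) = -1
sqrt(n(z(7), 12) + q(2)) = sqrt(51 - 66) = sqrt(-15) = I*sqrt(15)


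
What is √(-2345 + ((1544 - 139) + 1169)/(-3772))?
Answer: I*√8343582902/1886 ≈ 48.432*I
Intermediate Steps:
√(-2345 + ((1544 - 139) + 1169)/(-3772)) = √(-2345 + (1405 + 1169)*(-1/3772)) = √(-2345 + 2574*(-1/3772)) = √(-2345 - 1287/1886) = √(-4423957/1886) = I*√8343582902/1886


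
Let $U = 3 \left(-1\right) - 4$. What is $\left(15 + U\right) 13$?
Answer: $104$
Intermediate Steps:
$U = -7$ ($U = -3 - 4 = -7$)
$\left(15 + U\right) 13 = \left(15 - 7\right) 13 = 8 \cdot 13 = 104$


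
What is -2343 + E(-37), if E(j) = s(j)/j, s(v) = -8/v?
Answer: -3207575/1369 ≈ -2343.0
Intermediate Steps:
E(j) = -8/j**2 (E(j) = (-8/j)/j = -8/j**2)
-2343 + E(-37) = -2343 - 8/(-37)**2 = -2343 - 8*1/1369 = -2343 - 8/1369 = -3207575/1369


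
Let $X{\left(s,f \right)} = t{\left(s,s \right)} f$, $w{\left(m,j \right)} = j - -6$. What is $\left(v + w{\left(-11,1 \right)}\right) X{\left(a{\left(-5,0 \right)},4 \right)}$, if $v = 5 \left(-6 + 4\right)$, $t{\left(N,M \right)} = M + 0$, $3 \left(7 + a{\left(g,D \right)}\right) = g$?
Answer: $104$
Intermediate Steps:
$a{\left(g,D \right)} = -7 + \frac{g}{3}$
$t{\left(N,M \right)} = M$
$w{\left(m,j \right)} = 6 + j$ ($w{\left(m,j \right)} = j + 6 = 6 + j$)
$X{\left(s,f \right)} = f s$ ($X{\left(s,f \right)} = s f = f s$)
$v = -10$ ($v = 5 \left(-2\right) = -10$)
$\left(v + w{\left(-11,1 \right)}\right) X{\left(a{\left(-5,0 \right)},4 \right)} = \left(-10 + \left(6 + 1\right)\right) 4 \left(-7 + \frac{1}{3} \left(-5\right)\right) = \left(-10 + 7\right) 4 \left(-7 - \frac{5}{3}\right) = - 3 \cdot 4 \left(- \frac{26}{3}\right) = \left(-3\right) \left(- \frac{104}{3}\right) = 104$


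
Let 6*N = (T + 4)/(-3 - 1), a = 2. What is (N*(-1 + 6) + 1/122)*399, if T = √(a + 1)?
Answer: -20083/61 - 665*√3/8 ≈ -473.21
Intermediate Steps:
T = √3 (T = √(2 + 1) = √3 ≈ 1.7320)
N = -⅙ - √3/24 (N = ((√3 + 4)/(-3 - 1))/6 = ((4 + √3)/(-4))/6 = ((4 + √3)*(-¼))/6 = (-1 - √3/4)/6 = -⅙ - √3/24 ≈ -0.23884)
(N*(-1 + 6) + 1/122)*399 = ((-⅙ - √3/24)*(-1 + 6) + 1/122)*399 = ((-⅙ - √3/24)*5 + 1/122)*399 = ((-⅚ - 5*√3/24) + 1/122)*399 = (-151/183 - 5*√3/24)*399 = -20083/61 - 665*√3/8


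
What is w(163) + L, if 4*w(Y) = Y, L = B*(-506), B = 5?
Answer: -9957/4 ≈ -2489.3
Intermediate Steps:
L = -2530 (L = 5*(-506) = -2530)
w(Y) = Y/4
w(163) + L = (¼)*163 - 2530 = 163/4 - 2530 = -9957/4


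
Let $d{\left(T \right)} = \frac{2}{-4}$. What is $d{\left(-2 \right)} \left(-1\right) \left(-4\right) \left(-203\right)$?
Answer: $406$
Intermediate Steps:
$d{\left(T \right)} = - \frac{1}{2}$ ($d{\left(T \right)} = 2 \left(- \frac{1}{4}\right) = - \frac{1}{2}$)
$d{\left(-2 \right)} \left(-1\right) \left(-4\right) \left(-203\right) = \left(- \frac{1}{2}\right) \left(-1\right) \left(-4\right) \left(-203\right) = \frac{1}{2} \left(-4\right) \left(-203\right) = \left(-2\right) \left(-203\right) = 406$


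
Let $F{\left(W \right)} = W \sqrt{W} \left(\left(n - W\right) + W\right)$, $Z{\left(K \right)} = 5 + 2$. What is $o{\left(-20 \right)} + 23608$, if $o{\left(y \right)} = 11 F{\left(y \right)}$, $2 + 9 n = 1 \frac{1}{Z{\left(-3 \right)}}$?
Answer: $23608 + \frac{5720 i \sqrt{5}}{63} \approx 23608.0 + 203.02 i$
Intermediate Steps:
$Z{\left(K \right)} = 7$
$n = - \frac{13}{63}$ ($n = - \frac{2}{9} + \frac{1 \cdot \frac{1}{7}}{9} = - \frac{2}{9} + \frac{1}{9} \cdot \frac{1}{7} = - \frac{2}{9} + \frac{1}{63} = - \frac{13}{63} \approx -0.20635$)
$F{\left(W \right)} = - \frac{13 W^{\frac{3}{2}}}{63}$ ($F{\left(W \right)} = W \sqrt{W} \left(\left(- \frac{13}{63} - W\right) + W\right) = W^{\frac{3}{2}} \left(- \frac{13}{63}\right) = - \frac{13 W^{\frac{3}{2}}}{63}$)
$o{\left(y \right)} = - \frac{143 y^{\frac{3}{2}}}{63}$ ($o{\left(y \right)} = 11 \left(- \frac{13 y^{\frac{3}{2}}}{63}\right) = - \frac{143 y^{\frac{3}{2}}}{63}$)
$o{\left(-20 \right)} + 23608 = - \frac{143 \left(-20\right)^{\frac{3}{2}}}{63} + 23608 = - \frac{143 \left(- 40 i \sqrt{5}\right)}{63} + 23608 = \frac{5720 i \sqrt{5}}{63} + 23608 = 23608 + \frac{5720 i \sqrt{5}}{63}$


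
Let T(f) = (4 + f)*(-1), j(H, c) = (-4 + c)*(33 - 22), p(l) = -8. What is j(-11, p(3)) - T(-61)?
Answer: -189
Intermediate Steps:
j(H, c) = -44 + 11*c (j(H, c) = (-4 + c)*11 = -44 + 11*c)
T(f) = -4 - f
j(-11, p(3)) - T(-61) = (-44 + 11*(-8)) - (-4 - 1*(-61)) = (-44 - 88) - (-4 + 61) = -132 - 1*57 = -132 - 57 = -189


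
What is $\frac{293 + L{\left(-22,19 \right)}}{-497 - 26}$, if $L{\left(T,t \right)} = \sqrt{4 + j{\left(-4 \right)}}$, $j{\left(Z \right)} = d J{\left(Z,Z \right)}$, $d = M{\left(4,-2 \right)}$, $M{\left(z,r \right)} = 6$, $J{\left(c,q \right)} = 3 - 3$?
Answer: $- \frac{295}{523} \approx -0.56405$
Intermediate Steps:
$J{\left(c,q \right)} = 0$
$d = 6$
$j{\left(Z \right)} = 0$ ($j{\left(Z \right)} = 6 \cdot 0 = 0$)
$L{\left(T,t \right)} = 2$ ($L{\left(T,t \right)} = \sqrt{4 + 0} = \sqrt{4} = 2$)
$\frac{293 + L{\left(-22,19 \right)}}{-497 - 26} = \frac{293 + 2}{-497 - 26} = \frac{295}{-523} = 295 \left(- \frac{1}{523}\right) = - \frac{295}{523}$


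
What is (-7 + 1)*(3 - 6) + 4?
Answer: 22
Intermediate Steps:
(-7 + 1)*(3 - 6) + 4 = -6*(-3) + 4 = 18 + 4 = 22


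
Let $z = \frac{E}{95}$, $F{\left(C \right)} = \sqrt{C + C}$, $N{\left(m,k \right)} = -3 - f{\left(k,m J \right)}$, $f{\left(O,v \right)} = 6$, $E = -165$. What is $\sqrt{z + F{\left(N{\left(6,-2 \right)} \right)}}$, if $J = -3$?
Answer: $\frac{\sqrt{-627 + 1083 i \sqrt{2}}}{19} \approx 1.1932 + 1.7778 i$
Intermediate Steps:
$N{\left(m,k \right)} = -9$ ($N{\left(m,k \right)} = -3 - 6 = -9$)
$F{\left(C \right)} = \sqrt{2} \sqrt{C}$ ($F{\left(C \right)} = \sqrt{2 C} = \sqrt{2} \sqrt{C}$)
$z = - \frac{33}{19}$ ($z = - \frac{165}{95} = \left(-165\right) \frac{1}{95} = - \frac{33}{19} \approx -1.7368$)
$\sqrt{z + F{\left(N{\left(6,-2 \right)} \right)}} = \sqrt{- \frac{33}{19} + \sqrt{2} \sqrt{-9}} = \sqrt{- \frac{33}{19} + \sqrt{2} \cdot 3 i} = \sqrt{- \frac{33}{19} + 3 i \sqrt{2}}$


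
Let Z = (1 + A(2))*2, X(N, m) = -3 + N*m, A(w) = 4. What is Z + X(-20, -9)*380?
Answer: 67270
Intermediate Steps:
Z = 10 (Z = (1 + 4)*2 = 5*2 = 10)
Z + X(-20, -9)*380 = 10 + (-3 - 20*(-9))*380 = 10 + (-3 + 180)*380 = 10 + 177*380 = 10 + 67260 = 67270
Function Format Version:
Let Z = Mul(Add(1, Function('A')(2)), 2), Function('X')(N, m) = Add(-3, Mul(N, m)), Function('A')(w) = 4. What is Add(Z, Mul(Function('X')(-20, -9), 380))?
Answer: 67270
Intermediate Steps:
Z = 10 (Z = Mul(Add(1, 4), 2) = Mul(5, 2) = 10)
Add(Z, Mul(Function('X')(-20, -9), 380)) = Add(10, Mul(Add(-3, Mul(-20, -9)), 380)) = Add(10, Mul(Add(-3, 180), 380)) = Add(10, Mul(177, 380)) = Add(10, 67260) = 67270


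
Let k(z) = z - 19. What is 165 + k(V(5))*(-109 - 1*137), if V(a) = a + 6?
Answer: 2133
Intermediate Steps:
V(a) = 6 + a
k(z) = -19 + z
165 + k(V(5))*(-109 - 1*137) = 165 + (-19 + (6 + 5))*(-109 - 1*137) = 165 + (-19 + 11)*(-109 - 137) = 165 - 8*(-246) = 165 + 1968 = 2133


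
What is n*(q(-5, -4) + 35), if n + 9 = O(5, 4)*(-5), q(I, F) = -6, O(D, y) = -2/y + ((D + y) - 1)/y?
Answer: -957/2 ≈ -478.50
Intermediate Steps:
O(D, y) = -2/y + (-1 + D + y)/y
n = -33/2 (n = -9 + ((-3 + 5 + 4)/4)*(-5) = -9 + ((¼)*6)*(-5) = -9 + (3/2)*(-5) = -9 - 15/2 = -33/2 ≈ -16.500)
n*(q(-5, -4) + 35) = -33*(-6 + 35)/2 = -33/2*29 = -957/2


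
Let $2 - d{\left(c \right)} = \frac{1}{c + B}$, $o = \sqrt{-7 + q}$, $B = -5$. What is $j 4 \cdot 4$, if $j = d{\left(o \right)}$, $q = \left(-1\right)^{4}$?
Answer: $\frac{1072}{31} + \frac{16 i \sqrt{6}}{31} \approx 34.581 + 1.2643 i$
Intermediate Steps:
$q = 1$
$o = i \sqrt{6}$ ($o = \sqrt{-7 + 1} = \sqrt{-6} = i \sqrt{6} \approx 2.4495 i$)
$d{\left(c \right)} = 2 - \frac{1}{-5 + c}$ ($d{\left(c \right)} = 2 - \frac{1}{c - 5} = 2 - \frac{1}{-5 + c}$)
$j = \frac{-11 + 2 i \sqrt{6}}{-5 + i \sqrt{6}} \approx 2.1613 + 0.079016 i$
$j 4 \cdot 4 = \left(\frac{67}{31} + \frac{i \sqrt{6}}{31}\right) 4 \cdot 4 = \left(\frac{67}{31} + \frac{i \sqrt{6}}{31}\right) 16 = \frac{1072}{31} + \frac{16 i \sqrt{6}}{31}$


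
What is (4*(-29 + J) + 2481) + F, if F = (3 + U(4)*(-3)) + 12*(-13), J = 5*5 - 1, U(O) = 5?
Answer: 2293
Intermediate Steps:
J = 24 (J = 25 - 1 = 24)
F = -168 (F = (3 + 5*(-3)) + 12*(-13) = (3 - 15) - 156 = -12 - 156 = -168)
(4*(-29 + J) + 2481) + F = (4*(-29 + 24) + 2481) - 168 = (4*(-5) + 2481) - 168 = (-20 + 2481) - 168 = 2461 - 168 = 2293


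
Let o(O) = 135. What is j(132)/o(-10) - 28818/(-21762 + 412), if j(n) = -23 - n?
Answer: 58118/288225 ≈ 0.20164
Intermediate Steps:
j(132)/o(-10) - 28818/(-21762 + 412) = (-23 - 1*132)/135 - 28818/(-21762 + 412) = (-23 - 132)*(1/135) - 28818/(-21350) = -155*1/135 - 28818*(-1/21350) = -31/27 + 14409/10675 = 58118/288225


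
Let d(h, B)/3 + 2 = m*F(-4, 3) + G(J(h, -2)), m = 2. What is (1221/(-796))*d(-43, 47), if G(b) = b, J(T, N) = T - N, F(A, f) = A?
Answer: 186813/796 ≈ 234.69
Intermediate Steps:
d(h, B) = -24 + 3*h (d(h, B) = -6 + 3*(2*(-4) + (h - 1*(-2))) = -6 + 3*(-8 + (h + 2)) = -6 + 3*(-8 + (2 + h)) = -6 + 3*(-6 + h) = -6 + (-18 + 3*h) = -24 + 3*h)
(1221/(-796))*d(-43, 47) = (1221/(-796))*(-24 + 3*(-43)) = (1221*(-1/796))*(-24 - 129) = -1221/796*(-153) = 186813/796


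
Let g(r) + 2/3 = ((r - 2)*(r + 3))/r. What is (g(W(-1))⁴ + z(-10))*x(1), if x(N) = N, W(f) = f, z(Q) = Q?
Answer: 64726/81 ≈ 799.09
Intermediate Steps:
g(r) = -⅔ + (-2 + r)*(3 + r)/r (g(r) = -⅔ + ((r - 2)*(r + 3))/r = -⅔ + ((-2 + r)*(3 + r))/r = -⅔ + (-2 + r)*(3 + r)/r)
(g(W(-1))⁴ + z(-10))*x(1) = ((⅓ - 1 - 6/(-1))⁴ - 10)*1 = ((⅓ - 1 - 6*(-1))⁴ - 10)*1 = ((⅓ - 1 + 6)⁴ - 10)*1 = ((16/3)⁴ - 10)*1 = (65536/81 - 10)*1 = (64726/81)*1 = 64726/81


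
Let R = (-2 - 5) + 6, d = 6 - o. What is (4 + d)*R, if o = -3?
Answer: -13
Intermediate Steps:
d = 9 (d = 6 - 1*(-3) = 6 + 3 = 9)
R = -1 (R = -7 + 6 = -1)
(4 + d)*R = (4 + 9)*(-1) = 13*(-1) = -13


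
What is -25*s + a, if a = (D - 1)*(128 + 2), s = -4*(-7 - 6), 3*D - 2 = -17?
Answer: -2080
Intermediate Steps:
D = -5 (D = ⅔ + (⅓)*(-17) = ⅔ - 17/3 = -5)
s = 52 (s = -4*(-13) = 52)
a = -780 (a = (-5 - 1)*(128 + 2) = -6*130 = -780)
-25*s + a = -25*52 - 780 = -1300 - 780 = -2080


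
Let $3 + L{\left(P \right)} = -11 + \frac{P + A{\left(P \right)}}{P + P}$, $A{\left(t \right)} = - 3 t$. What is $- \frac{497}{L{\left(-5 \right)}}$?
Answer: $\frac{497}{15} \approx 33.133$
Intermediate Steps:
$L{\left(P \right)} = -15$ ($L{\left(P \right)} = -3 + \left(-11 + \frac{P - 3 P}{P + P}\right) = -3 + \left(-11 + \frac{\left(-2\right) P}{2 P}\right) = -3 + \left(-11 + - 2 P \frac{1}{2 P}\right) = -3 - 12 = -15$)
$- \frac{497}{L{\left(-5 \right)}} = - \frac{497}{-15} = \left(-497\right) \left(- \frac{1}{15}\right) = \frac{497}{15}$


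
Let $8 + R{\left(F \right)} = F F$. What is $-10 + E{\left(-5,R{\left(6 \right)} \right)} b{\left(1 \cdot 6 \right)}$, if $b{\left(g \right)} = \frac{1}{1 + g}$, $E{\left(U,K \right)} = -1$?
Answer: $- \frac{71}{7} \approx -10.143$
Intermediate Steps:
$R{\left(F \right)} = -8 + F^{2}$ ($R{\left(F \right)} = -8 + F F = -8 + F^{2}$)
$-10 + E{\left(-5,R{\left(6 \right)} \right)} b{\left(1 \cdot 6 \right)} = -10 - \frac{1}{1 + 1 \cdot 6} = -10 - \frac{1}{1 + 6} = -10 - \frac{1}{7} = - \frac{71}{7}$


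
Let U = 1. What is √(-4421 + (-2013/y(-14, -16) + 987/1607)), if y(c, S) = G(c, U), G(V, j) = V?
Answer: I*√2164643922602/22498 ≈ 65.396*I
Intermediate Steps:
y(c, S) = c
√(-4421 + (-2013/y(-14, -16) + 987/1607)) = √(-4421 + (-2013/(-14) + 987/1607)) = √(-4421 + (-2013*(-1/14) + 987*(1/1607))) = √(-4421 + (2013/14 + 987/1607)) = √(-4421 + 3248709/22498) = √(-96214949/22498) = I*√2164643922602/22498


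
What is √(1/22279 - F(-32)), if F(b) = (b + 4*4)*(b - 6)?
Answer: I*√301783113049/22279 ≈ 24.658*I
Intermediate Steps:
F(b) = (-6 + b)*(16 + b) (F(b) = (b + 16)*(-6 + b) = (16 + b)*(-6 + b) = (-6 + b)*(16 + b))
√(1/22279 - F(-32)) = √(1/22279 - (-96 + (-32)² + 10*(-32))) = √(1/22279 - (-96 + 1024 - 320)) = √(1/22279 - 1*608) = √(1/22279 - 608) = √(-13545631/22279) = I*√301783113049/22279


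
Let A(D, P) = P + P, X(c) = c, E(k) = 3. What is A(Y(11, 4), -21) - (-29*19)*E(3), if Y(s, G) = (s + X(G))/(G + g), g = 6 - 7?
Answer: 1611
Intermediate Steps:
g = -1
Y(s, G) = (G + s)/(-1 + G) (Y(s, G) = (s + G)/(G - 1) = (G + s)/(-1 + G))
A(D, P) = 2*P
A(Y(11, 4), -21) - (-29*19)*E(3) = 2*(-21) - (-29*19)*3 = -42 - (-551)*3 = -42 - 1*(-1653) = -42 + 1653 = 1611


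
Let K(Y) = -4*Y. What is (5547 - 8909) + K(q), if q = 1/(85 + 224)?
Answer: -1038862/309 ≈ -3362.0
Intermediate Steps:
q = 1/309 ≈ 0.0032362
(5547 - 8909) + K(q) = (5547 - 8909) - 4*1/309 = -3362 - 4/309 = -1038862/309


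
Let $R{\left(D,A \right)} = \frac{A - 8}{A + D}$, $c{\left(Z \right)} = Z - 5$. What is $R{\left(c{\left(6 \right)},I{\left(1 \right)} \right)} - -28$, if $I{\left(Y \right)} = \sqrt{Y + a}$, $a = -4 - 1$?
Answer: $\frac{136}{5} + \frac{18 i}{5} \approx 27.2 + 3.6 i$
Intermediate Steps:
$c{\left(Z \right)} = -5 + Z$
$a = -5$ ($a = -4 - 1 = -5$)
$I{\left(Y \right)} = \sqrt{-5 + Y}$ ($I{\left(Y \right)} = \sqrt{Y - 5} = \sqrt{-5 + Y}$)
$R{\left(D,A \right)} = \frac{-8 + A}{A + D}$
$R{\left(c{\left(6 \right)},I{\left(1 \right)} \right)} - -28 = \frac{-8 + \sqrt{-5 + 1}}{\sqrt{-5 + 1} + \left(-5 + 6\right)} - -28 = \frac{-8 + \sqrt{-4}}{\sqrt{-4} + 1} + 28 = \frac{-8 + 2 i}{2 i + 1} + 28 = \frac{-8 + 2 i}{1 + 2 i} + 28 = \frac{1 - 2 i}{5} \left(-8 + 2 i\right) + 28 = \frac{\left(1 - 2 i\right) \left(-8 + 2 i\right)}{5} + 28 = 28 + \frac{\left(1 - 2 i\right) \left(-8 + 2 i\right)}{5}$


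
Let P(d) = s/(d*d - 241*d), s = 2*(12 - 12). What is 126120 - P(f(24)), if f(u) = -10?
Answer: 126120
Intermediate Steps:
s = 0 (s = 2*0 = 0)
P(d) = 0 (P(d) = 0/(d*d - 241*d) = 0/(d**2 - 241*d) = 0)
126120 - P(f(24)) = 126120 - 1*0 = 126120 + 0 = 126120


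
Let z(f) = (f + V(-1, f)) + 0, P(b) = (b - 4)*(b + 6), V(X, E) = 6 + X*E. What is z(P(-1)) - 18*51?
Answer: -912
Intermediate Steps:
V(X, E) = 6 + E*X
P(b) = (-4 + b)*(6 + b)
z(f) = 6 (z(f) = (f + (6 + f*(-1))) + 0 = (f + (6 - f)) + 0 = 6 + 0 = 6)
z(P(-1)) - 18*51 = 6 - 18*51 = 6 - 918 = -912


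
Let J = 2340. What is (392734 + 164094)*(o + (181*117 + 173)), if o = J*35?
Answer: 57492491000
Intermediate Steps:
o = 81900 (o = 2340*35 = 81900)
(392734 + 164094)*(o + (181*117 + 173)) = (392734 + 164094)*(81900 + (181*117 + 173)) = 556828*(81900 + (21177 + 173)) = 556828*(81900 + 21350) = 556828*103250 = 57492491000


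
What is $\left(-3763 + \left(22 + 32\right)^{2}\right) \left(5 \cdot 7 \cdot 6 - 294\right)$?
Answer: $71148$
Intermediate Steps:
$\left(-3763 + \left(22 + 32\right)^{2}\right) \left(5 \cdot 7 \cdot 6 - 294\right) = \left(-3763 + 54^{2}\right) \left(35 \cdot 6 - 294\right) = \left(-3763 + 2916\right) \left(210 - 294\right) = \left(-847\right) \left(-84\right) = 71148$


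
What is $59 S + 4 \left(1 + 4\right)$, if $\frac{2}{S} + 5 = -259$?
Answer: $\frac{2581}{132} \approx 19.553$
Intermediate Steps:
$S = - \frac{1}{132}$ ($S = \frac{2}{-5 - 259} = \frac{2}{-264} = 2 \left(- \frac{1}{264}\right) = - \frac{1}{132} \approx -0.0075758$)
$59 S + 4 \left(1 + 4\right) = 59 \left(- \frac{1}{132}\right) + 4 \left(1 + 4\right) = - \frac{59}{132} + 4 \cdot 5 = - \frac{59}{132} + 20 = \frac{2581}{132}$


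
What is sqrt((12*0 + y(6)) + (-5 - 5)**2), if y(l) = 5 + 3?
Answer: 6*sqrt(3) ≈ 10.392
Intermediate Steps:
y(l) = 8
sqrt((12*0 + y(6)) + (-5 - 5)**2) = sqrt((12*0 + 8) + (-5 - 5)**2) = sqrt((0 + 8) + (-10)**2) = sqrt(8 + 100) = sqrt(108) = 6*sqrt(3)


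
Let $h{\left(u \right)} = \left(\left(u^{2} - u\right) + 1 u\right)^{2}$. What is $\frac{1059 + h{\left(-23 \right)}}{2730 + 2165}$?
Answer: $\frac{56180}{979} \approx 57.385$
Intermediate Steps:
$h{\left(u \right)} = u^{4}$ ($h{\left(u \right)} = \left(\left(u^{2} - u\right) + u\right)^{2} = \left(u^{2}\right)^{2} = u^{4}$)
$\frac{1059 + h{\left(-23 \right)}}{2730 + 2165} = \frac{1059 + \left(-23\right)^{4}}{2730 + 2165} = \frac{1059 + 279841}{4895} = 280900 \cdot \frac{1}{4895} = \frac{56180}{979}$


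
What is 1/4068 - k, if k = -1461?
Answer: 5943349/4068 ≈ 1461.0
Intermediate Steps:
1/4068 - k = 1/4068 - 1*(-1461) = 1/4068 + 1461 = 5943349/4068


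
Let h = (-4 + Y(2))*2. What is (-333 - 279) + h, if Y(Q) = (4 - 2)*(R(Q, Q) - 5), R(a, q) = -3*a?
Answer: -664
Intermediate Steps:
Y(Q) = -10 - 6*Q (Y(Q) = (4 - 2)*(-3*Q - 5) = 2*(-5 - 3*Q) = -10 - 6*Q)
h = -52 (h = (-4 + (-10 - 6*2))*2 = (-4 + (-10 - 12))*2 = (-4 - 22)*2 = -26*2 = -52)
(-333 - 279) + h = (-333 - 279) - 52 = -612 - 52 = -664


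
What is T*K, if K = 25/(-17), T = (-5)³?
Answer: 3125/17 ≈ 183.82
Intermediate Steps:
T = -125
K = -25/17 (K = 25*(-1/17) = -25/17 ≈ -1.4706)
T*K = -125*(-25/17) = 3125/17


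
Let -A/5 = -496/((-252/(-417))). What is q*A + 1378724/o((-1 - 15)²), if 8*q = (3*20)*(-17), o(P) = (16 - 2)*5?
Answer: -17623888/35 ≈ -5.0354e+5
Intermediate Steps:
o(P) = 70 (o(P) = 14*5 = 70)
q = -255/2 (q = ((3*20)*(-17))/8 = (60*(-17))/8 = (⅛)*(-1020) = -255/2 ≈ -127.50)
A = 86180/21 (A = -(-2480)/((-252/(-417))) = -(-2480)/((-252*(-1/417))) = -(-2480)/84/139 = -(-2480)*139/84 = -5*(-17236/21) = 86180/21 ≈ 4103.8)
q*A + 1378724/o((-1 - 15)²) = -255/2*86180/21 + 1378724/70 = -3662650/7 + 1378724*(1/70) = -3662650/7 + 689362/35 = -17623888/35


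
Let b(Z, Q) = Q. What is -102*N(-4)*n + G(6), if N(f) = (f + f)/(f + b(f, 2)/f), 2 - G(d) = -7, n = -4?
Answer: 2203/3 ≈ 734.33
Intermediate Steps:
G(d) = 9 (G(d) = 2 - 1*(-7) = 2 + 7 = 9)
N(f) = 2*f/(f + 2/f) (N(f) = (f + f)/(f + 2/f) = (2*f)/(f + 2/f) = 2*f/(f + 2/f))
-102*N(-4)*n + G(6) = -102*2*(-4)**2/(2 + (-4)**2)*(-4) + 9 = -102*2*16/(2 + 16)*(-4) + 9 = -102*2*16/18*(-4) + 9 = -102*2*16*(1/18)*(-4) + 9 = -544*(-4)/3 + 9 = -102*(-64/9) + 9 = 2176/3 + 9 = 2203/3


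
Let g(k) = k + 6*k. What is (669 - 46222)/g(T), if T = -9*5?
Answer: 45553/315 ≈ 144.61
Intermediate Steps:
T = -45
g(k) = 7*k
(669 - 46222)/g(T) = (669 - 46222)/((7*(-45))) = -45553/(-315) = -45553*(-1/315) = 45553/315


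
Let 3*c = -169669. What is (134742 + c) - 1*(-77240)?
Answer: 466277/3 ≈ 1.5543e+5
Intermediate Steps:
c = -169669/3 (c = (⅓)*(-169669) = -169669/3 ≈ -56556.)
(134742 + c) - 1*(-77240) = (134742 - 169669/3) - 1*(-77240) = 234557/3 + 77240 = 466277/3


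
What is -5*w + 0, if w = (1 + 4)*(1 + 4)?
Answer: -125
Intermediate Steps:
w = 25 (w = 5*5 = 25)
-5*w + 0 = -5*25 + 0 = -125 + 0 = -125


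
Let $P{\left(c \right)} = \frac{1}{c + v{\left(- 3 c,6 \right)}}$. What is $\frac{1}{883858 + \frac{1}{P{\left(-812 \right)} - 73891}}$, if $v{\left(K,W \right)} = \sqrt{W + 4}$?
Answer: $\frac{1590893384336318678328}{1406123844871199681990814917} - \frac{\sqrt{10}}{2812247689742399363981629834} \approx 1.1314 \cdot 10^{-6}$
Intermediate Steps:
$v{\left(K,W \right)} = \sqrt{4 + W}$
$P{\left(c \right)} = \frac{1}{c + \sqrt{10}}$ ($P{\left(c \right)} = \frac{1}{c + \sqrt{4 + 6}} = \frac{1}{c + \sqrt{10}}$)
$\frac{1}{883858 + \frac{1}{P{\left(-812 \right)} - 73891}} = \frac{1}{883858 + \frac{1}{\frac{1}{-812 + \sqrt{10}} - 73891}} = \frac{1}{883858 + \frac{1}{-73891 + \frac{1}{-812 + \sqrt{10}}}}$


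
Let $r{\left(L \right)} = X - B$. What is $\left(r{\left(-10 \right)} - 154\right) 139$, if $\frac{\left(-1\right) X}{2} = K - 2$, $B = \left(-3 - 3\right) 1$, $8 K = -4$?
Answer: $-19877$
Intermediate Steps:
$K = - \frac{1}{2}$ ($K = \frac{1}{8} \left(-4\right) = - \frac{1}{2} \approx -0.5$)
$B = -6$ ($B = \left(-6\right) 1 = -6$)
$X = 5$ ($X = - 2 \left(- \frac{1}{2} - 2\right) = \left(-2\right) \left(- \frac{5}{2}\right) = 5$)
$r{\left(L \right)} = 11$ ($r{\left(L \right)} = 5 - -6 = 5 + 6 = 11$)
$\left(r{\left(-10 \right)} - 154\right) 139 = \left(11 - 154\right) 139 = \left(-143\right) 139 = -19877$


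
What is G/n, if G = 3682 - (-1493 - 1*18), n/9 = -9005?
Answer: -577/9005 ≈ -0.064075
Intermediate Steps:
n = -81045 (n = 9*(-9005) = -81045)
G = 5193 (G = 3682 - (-1493 - 18) = 3682 - 1*(-1511) = 3682 + 1511 = 5193)
G/n = 5193/(-81045) = 5193*(-1/81045) = -577/9005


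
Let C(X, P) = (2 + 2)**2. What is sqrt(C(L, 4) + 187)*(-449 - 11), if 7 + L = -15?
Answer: -460*sqrt(203) ≈ -6554.0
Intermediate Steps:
L = -22 (L = -7 - 15 = -22)
C(X, P) = 16 (C(X, P) = 4**2 = 16)
sqrt(C(L, 4) + 187)*(-449 - 11) = sqrt(16 + 187)*(-449 - 11) = sqrt(203)*(-460) = -460*sqrt(203)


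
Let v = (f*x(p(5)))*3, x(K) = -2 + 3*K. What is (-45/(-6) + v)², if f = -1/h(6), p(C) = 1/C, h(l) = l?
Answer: 1681/25 ≈ 67.240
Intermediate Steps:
f = -⅙ (f = -1/6 = -1*⅙ = -⅙ ≈ -0.16667)
v = 7/10 (v = -(-2 + 3/5)/6*3 = -(-2 + 3*(⅕))/6*3 = -(-2 + ⅗)/6*3 = -⅙*(-7/5)*3 = (7/30)*3 = 7/10 ≈ 0.70000)
(-45/(-6) + v)² = (-45/(-6) + 7/10)² = (-45*(-⅙) + 7/10)² = (15/2 + 7/10)² = (41/5)² = 1681/25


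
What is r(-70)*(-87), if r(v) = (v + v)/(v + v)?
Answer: -87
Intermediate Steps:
r(v) = 1 (r(v) = (2*v)/((2*v)) = (2*v)*(1/(2*v)) = 1)
r(-70)*(-87) = 1*(-87) = -87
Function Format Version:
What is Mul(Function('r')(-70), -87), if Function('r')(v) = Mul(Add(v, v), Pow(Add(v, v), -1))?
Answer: -87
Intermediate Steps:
Function('r')(v) = 1 (Function('r')(v) = Mul(Mul(2, v), Pow(Mul(2, v), -1)) = Mul(Mul(2, v), Mul(Rational(1, 2), Pow(v, -1))) = 1)
Mul(Function('r')(-70), -87) = Mul(1, -87) = -87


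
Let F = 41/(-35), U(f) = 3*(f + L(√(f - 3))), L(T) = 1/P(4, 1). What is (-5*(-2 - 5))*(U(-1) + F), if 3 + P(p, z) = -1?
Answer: -689/4 ≈ -172.25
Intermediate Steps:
P(p, z) = -4 (P(p, z) = -3 - 1 = -4)
L(T) = -¼ (L(T) = 1/(-4) = -¼)
U(f) = -¾ + 3*f (U(f) = 3*(f - ¼) = 3*(-¼ + f) = -¾ + 3*f)
F = -41/35 (F = 41*(-1/35) = -41/35 ≈ -1.1714)
(-5*(-2 - 5))*(U(-1) + F) = (-5*(-2 - 5))*((-¾ + 3*(-1)) - 41/35) = (-5*(-7))*((-¾ - 3) - 41/35) = 35*(-15/4 - 41/35) = 35*(-689/140) = -689/4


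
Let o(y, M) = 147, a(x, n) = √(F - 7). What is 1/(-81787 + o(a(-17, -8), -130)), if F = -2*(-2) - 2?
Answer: -1/81640 ≈ -1.2249e-5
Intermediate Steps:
F = 2 (F = 4 - 2 = 2)
a(x, n) = I*√5 (a(x, n) = √(2 - 7) = √(-5) = I*√5)
1/(-81787 + o(a(-17, -8), -130)) = 1/(-81787 + 147) = 1/(-81640) = -1/81640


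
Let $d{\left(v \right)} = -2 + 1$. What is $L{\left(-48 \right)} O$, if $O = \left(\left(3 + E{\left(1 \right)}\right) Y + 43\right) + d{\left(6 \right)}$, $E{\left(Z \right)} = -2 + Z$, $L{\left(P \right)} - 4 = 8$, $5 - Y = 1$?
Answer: $600$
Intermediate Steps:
$Y = 4$ ($Y = 5 - 1 = 4$)
$L{\left(P \right)} = 12$ ($L{\left(P \right)} = 4 + 8 = 12$)
$d{\left(v \right)} = -1$
$O = 50$ ($O = \left(\left(3 + \left(-2 + 1\right)\right) 4 + 43\right) - 1 = \left(\left(3 - 1\right) 4 + 43\right) - 1 = \left(2 \cdot 4 + 43\right) - 1 = \left(8 + 43\right) - 1 = 51 - 1 = 50$)
$L{\left(-48 \right)} O = 12 \cdot 50 = 600$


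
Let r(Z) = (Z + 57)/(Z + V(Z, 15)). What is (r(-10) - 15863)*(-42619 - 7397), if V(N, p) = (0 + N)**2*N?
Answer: 400670098416/505 ≈ 7.9341e+8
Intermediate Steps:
V(N, p) = N**3 (V(N, p) = N**2*N = N**3)
r(Z) = (57 + Z)/(Z + Z**3) (r(Z) = (Z + 57)/(Z + Z**3) = (57 + Z)/(Z + Z**3))
(r(-10) - 15863)*(-42619 - 7397) = ((57 - 10)/(-10 + (-10)**3) - 15863)*(-42619 - 7397) = (47/(-10 - 1000) - 15863)*(-50016) = (47/(-1010) - 15863)*(-50016) = (-1/1010*47 - 15863)*(-50016) = (-47/1010 - 15863)*(-50016) = -16021677/1010*(-50016) = 400670098416/505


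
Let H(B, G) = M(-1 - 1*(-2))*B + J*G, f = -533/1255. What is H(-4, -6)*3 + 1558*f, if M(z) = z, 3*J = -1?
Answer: -837944/1255 ≈ -667.68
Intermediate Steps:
J = -⅓ (J = (⅓)*(-1) = -⅓ ≈ -0.33333)
f = -533/1255 (f = -533*1/1255 = -533/1255 ≈ -0.42470)
H(B, G) = B - G/3 (H(B, G) = (-1 - 1*(-2))*B - G/3 = (-1 + 2)*B - G/3 = 1*B - G/3 = B - G/3)
H(-4, -6)*3 + 1558*f = (-4 - ⅓*(-6))*3 + 1558*(-533/1255) = (-4 + 2)*3 - 830414/1255 = -2*3 - 830414/1255 = -6 - 830414/1255 = -837944/1255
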